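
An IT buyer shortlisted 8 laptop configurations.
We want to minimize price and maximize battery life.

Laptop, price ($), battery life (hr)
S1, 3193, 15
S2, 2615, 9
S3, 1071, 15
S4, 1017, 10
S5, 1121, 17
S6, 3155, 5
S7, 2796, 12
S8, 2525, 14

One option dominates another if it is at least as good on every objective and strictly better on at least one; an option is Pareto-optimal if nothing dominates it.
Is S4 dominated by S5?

S5 vs S4: S5 is worse on price (1121 vs 1017), so it does not dominate S4.

No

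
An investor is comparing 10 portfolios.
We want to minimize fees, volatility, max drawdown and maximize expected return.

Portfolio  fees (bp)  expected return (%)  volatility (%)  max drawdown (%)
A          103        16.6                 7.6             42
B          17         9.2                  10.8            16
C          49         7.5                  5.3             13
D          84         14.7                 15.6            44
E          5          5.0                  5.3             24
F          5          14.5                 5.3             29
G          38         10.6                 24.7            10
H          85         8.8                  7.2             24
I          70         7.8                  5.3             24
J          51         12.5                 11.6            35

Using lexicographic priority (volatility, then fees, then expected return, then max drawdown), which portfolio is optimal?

F

First minimize volatility: best is 5.3, kept {C, E, F, I}.
Then minimize fees: best is 5, kept {E, F}.
Then maximize expected return: best is 14.5, kept {F}.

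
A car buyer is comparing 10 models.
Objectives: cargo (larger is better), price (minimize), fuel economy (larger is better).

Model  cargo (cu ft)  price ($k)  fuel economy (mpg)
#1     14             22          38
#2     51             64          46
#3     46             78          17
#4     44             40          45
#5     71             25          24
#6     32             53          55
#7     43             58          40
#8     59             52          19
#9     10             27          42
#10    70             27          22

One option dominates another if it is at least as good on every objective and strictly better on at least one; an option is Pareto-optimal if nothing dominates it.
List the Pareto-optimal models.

#1, #2, #4, #5, #6, #9

#1: not dominated (best price).
#2: not dominated.
#3: dominated by #2 (cargo 51≥46, price 64≤78, fuel economy 46≥17).
#4: not dominated.
#5: not dominated (best cargo).
#6: not dominated (best fuel economy).
#7: dominated by #4 (cargo 44≥43, price 40≤58, fuel economy 45≥40).
#8: dominated by #5 (cargo 71≥59, price 25≤52, fuel economy 24≥19).
#9: not dominated.
#10: dominated by #5 (cargo 71≥70, price 25≤27, fuel economy 24≥22).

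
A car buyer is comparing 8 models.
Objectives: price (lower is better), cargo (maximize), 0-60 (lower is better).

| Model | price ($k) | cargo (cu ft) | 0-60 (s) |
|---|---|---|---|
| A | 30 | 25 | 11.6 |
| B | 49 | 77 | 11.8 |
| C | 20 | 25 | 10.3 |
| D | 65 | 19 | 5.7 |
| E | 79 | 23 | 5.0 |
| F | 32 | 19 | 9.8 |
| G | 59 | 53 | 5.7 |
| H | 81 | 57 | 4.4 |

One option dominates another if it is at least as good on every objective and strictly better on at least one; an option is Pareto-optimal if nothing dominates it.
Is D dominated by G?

Yes

G vs D: price 59≤65, cargo 53≥19, 0-60 5.7≤5.7 — G is at least as good on every objective with at least one strict improvement.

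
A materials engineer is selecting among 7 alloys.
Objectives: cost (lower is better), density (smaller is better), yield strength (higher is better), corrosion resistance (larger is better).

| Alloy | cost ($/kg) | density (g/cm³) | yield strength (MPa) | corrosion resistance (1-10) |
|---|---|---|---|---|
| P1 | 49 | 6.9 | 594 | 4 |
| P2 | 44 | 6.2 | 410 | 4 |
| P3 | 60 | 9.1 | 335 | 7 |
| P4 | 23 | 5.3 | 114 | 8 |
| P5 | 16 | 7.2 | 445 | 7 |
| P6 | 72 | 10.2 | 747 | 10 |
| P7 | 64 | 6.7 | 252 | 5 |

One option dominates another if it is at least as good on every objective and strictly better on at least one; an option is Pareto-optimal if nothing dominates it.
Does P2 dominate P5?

No

P2 vs P5: P2 is worse on cost (44 vs 16), so it does not dominate P5.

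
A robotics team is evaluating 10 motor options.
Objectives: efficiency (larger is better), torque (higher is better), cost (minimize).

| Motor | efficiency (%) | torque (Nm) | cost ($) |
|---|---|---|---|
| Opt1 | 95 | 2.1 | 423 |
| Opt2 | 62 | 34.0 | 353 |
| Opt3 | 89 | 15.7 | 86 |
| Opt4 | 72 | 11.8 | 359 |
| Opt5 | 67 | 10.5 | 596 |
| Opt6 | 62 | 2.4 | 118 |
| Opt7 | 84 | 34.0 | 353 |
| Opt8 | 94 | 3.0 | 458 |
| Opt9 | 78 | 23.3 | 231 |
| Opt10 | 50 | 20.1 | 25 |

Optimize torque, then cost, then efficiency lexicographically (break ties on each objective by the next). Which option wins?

Opt7

First maximize torque: best is 34.0, kept {Opt2, Opt7}.
Then minimize cost: best is 353, kept {Opt2, Opt7}.
Then maximize efficiency: best is 84, kept {Opt7}.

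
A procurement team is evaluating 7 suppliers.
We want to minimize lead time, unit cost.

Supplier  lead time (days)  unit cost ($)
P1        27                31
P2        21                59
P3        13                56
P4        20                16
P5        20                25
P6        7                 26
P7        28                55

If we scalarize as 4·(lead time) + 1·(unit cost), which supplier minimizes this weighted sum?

P1: 4·27 + 1·31 = 139
P2: 4·21 + 1·59 = 143
P3: 4·13 + 1·56 = 108
P4: 4·20 + 1·16 = 96
P5: 4·20 + 1·25 = 105
P6: 4·7 + 1·26 = 54
P7: 4·28 + 1·55 = 167
Lowest: P6 at 54.

P6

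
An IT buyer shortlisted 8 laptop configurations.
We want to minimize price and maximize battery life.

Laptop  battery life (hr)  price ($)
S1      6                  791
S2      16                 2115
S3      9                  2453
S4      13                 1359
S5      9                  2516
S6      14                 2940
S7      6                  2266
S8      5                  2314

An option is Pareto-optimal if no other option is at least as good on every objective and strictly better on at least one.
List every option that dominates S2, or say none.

S1: worse on battery life (6 vs 16).
S3: worse on battery life (9 vs 16).
S4: worse on battery life (13 vs 16).
S5: worse on battery life (9 vs 16).
S6: worse on battery life (14 vs 16).
S7: worse on battery life (6 vs 16).
S8: worse on battery life (5 vs 16).
No option dominates S2.

none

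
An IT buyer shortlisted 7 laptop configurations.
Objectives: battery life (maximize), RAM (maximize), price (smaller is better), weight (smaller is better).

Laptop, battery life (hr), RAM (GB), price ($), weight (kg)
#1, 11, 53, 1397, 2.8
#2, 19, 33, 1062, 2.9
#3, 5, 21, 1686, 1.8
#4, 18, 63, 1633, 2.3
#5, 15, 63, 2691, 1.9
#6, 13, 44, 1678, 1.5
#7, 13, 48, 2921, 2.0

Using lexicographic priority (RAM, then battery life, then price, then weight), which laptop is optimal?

#4

First maximize RAM: best is 63, kept {#4, #5}.
Then maximize battery life: best is 18, kept {#4}.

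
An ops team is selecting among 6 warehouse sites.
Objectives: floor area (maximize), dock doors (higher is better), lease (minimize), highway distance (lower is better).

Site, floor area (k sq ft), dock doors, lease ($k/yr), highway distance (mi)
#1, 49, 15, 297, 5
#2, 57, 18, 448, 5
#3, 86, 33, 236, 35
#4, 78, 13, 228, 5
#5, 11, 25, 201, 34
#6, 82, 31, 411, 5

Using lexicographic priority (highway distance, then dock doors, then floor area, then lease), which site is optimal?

First minimize highway distance: best is 5, kept {#1, #2, #4, #6}.
Then maximize dock doors: best is 31, kept {#6}.

#6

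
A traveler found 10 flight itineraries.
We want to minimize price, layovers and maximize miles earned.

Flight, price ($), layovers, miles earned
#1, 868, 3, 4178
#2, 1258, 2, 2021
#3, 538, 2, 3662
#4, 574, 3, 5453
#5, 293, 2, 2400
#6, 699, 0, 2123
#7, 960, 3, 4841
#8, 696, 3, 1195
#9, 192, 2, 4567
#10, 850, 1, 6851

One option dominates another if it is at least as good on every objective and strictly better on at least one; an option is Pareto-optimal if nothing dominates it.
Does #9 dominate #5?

Yes

#9 vs #5: price 192≤293, layovers 2≤2, miles earned 4567≥2400 — #9 is at least as good on every objective with at least one strict improvement.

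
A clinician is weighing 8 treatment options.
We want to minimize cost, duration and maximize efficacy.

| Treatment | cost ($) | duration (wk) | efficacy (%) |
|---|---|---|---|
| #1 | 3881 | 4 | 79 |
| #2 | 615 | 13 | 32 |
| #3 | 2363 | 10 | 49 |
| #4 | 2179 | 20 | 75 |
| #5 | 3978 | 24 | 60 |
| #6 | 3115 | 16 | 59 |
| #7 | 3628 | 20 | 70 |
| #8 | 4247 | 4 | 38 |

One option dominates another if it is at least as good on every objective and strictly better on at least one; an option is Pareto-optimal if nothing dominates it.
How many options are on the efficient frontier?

5

#1: not dominated (best efficacy).
#2: not dominated (best cost).
#3: not dominated.
#4: not dominated.
#5: dominated by #1 (cost 3881≤3978, duration 4≤24, efficacy 79≥60).
#6: not dominated.
#7: dominated by #4 (cost 2179≤3628, duration 20≤20, efficacy 75≥70).
#8: dominated by #1 (cost 3881≤4247, duration 4≤4, efficacy 79≥38).
Pareto-optimal: #1, #2, #3, #4, #6 → 5.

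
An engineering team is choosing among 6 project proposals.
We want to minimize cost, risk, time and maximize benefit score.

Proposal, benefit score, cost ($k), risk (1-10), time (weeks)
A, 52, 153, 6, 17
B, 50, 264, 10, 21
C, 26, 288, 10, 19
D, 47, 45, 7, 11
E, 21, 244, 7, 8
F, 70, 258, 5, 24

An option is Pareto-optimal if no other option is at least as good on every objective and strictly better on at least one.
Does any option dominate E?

A: worse on time (17 vs 8).
B: worse on cost (264 vs 244).
C: worse on cost (288 vs 244).
D: worse on time (11 vs 8).
F: worse on cost (258 vs 244).
No option is at least as good as E on every objective and strictly better on one.

No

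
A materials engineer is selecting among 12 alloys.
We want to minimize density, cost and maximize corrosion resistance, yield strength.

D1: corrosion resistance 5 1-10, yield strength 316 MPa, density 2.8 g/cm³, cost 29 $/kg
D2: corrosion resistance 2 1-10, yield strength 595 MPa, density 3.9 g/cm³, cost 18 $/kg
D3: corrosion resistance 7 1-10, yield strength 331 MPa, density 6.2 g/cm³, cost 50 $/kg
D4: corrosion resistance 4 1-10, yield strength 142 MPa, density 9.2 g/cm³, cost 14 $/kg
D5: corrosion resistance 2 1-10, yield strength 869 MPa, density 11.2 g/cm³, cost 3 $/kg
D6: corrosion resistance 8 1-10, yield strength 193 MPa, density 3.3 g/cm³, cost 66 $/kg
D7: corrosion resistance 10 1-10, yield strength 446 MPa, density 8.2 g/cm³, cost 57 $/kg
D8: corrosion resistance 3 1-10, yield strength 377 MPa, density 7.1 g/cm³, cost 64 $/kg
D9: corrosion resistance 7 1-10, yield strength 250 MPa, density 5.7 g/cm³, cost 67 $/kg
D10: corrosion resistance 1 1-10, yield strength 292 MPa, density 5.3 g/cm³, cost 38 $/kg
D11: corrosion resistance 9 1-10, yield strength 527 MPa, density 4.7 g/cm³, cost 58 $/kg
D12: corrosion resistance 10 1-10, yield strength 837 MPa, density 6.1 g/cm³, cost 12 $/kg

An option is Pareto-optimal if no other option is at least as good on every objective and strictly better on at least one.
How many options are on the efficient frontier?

6

D1: not dominated (best density).
D2: not dominated.
D3: dominated by D12 (corrosion resistance 10≥7, yield strength 837≥331, density 6.1≤6.2, cost 12≤50).
D4: dominated by D12 (corrosion resistance 10≥4, yield strength 837≥142, density 6.1≤9.2, cost 12≤14).
D5: not dominated (best yield strength).
D6: not dominated.
D7: dominated by D12 (corrosion resistance 10≥10, yield strength 837≥446, density 6.1≤8.2, cost 12≤57).
D8: dominated by D11 (corrosion resistance 9≥3, yield strength 527≥377, density 4.7≤7.1, cost 58≤64).
D9: dominated by D11 (corrosion resistance 9≥7, yield strength 527≥250, density 4.7≤5.7, cost 58≤67).
D10: dominated by D1 (corrosion resistance 5≥1, yield strength 316≥292, density 2.8≤5.3, cost 29≤38).
D11: not dominated.
D12: not dominated.
Pareto-optimal: D1, D2, D5, D6, D11, D12 → 6.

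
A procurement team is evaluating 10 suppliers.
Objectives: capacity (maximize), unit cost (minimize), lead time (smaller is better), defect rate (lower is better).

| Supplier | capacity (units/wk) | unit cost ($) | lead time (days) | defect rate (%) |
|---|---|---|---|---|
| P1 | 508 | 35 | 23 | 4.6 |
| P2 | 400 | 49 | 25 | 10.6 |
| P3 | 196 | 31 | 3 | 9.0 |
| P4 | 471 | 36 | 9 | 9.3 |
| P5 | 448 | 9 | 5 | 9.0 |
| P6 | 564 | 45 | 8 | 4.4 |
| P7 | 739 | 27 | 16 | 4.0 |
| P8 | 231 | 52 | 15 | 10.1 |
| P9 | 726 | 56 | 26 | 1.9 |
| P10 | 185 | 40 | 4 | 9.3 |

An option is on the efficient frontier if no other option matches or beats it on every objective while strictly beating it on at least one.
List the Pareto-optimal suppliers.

P3, P4, P5, P6, P7, P9

P1: dominated by P7 (capacity 739≥508, unit cost 27≤35, lead time 16≤23, defect rate 4.0≤4.6).
P2: dominated by P1 (capacity 508≥400, unit cost 35≤49, lead time 23≤25, defect rate 4.6≤10.6).
P3: not dominated (best lead time).
P4: not dominated.
P5: not dominated (best unit cost).
P6: not dominated.
P7: not dominated (best capacity).
P8: dominated by P4 (capacity 471≥231, unit cost 36≤52, lead time 9≤15, defect rate 9.3≤10.1).
P9: not dominated (best defect rate).
P10: dominated by P3 (capacity 196≥185, unit cost 31≤40, lead time 3≤4, defect rate 9.0≤9.3).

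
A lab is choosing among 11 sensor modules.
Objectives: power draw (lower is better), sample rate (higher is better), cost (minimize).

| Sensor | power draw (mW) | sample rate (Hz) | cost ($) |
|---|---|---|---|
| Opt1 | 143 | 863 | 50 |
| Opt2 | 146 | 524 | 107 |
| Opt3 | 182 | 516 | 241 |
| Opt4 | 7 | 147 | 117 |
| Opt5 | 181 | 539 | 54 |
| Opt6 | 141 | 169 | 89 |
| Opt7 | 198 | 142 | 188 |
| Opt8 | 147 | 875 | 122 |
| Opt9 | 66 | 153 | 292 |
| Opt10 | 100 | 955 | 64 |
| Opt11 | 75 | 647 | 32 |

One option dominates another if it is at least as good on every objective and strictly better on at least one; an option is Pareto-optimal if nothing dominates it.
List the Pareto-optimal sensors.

Opt1, Opt4, Opt9, Opt10, Opt11

Opt1: not dominated.
Opt2: dominated by Opt1 (power draw 143≤146, sample rate 863≥524, cost 50≤107).
Opt3: dominated by Opt1 (power draw 143≤182, sample rate 863≥516, cost 50≤241).
Opt4: not dominated (best power draw).
Opt5: dominated by Opt1 (power draw 143≤181, sample rate 863≥539, cost 50≤54).
Opt6: dominated by Opt10 (power draw 100≤141, sample rate 955≥169, cost 64≤89).
Opt7: dominated by Opt1 (power draw 143≤198, sample rate 863≥142, cost 50≤188).
Opt8: dominated by Opt10 (power draw 100≤147, sample rate 955≥875, cost 64≤122).
Opt9: not dominated.
Opt10: not dominated (best sample rate).
Opt11: not dominated (best cost).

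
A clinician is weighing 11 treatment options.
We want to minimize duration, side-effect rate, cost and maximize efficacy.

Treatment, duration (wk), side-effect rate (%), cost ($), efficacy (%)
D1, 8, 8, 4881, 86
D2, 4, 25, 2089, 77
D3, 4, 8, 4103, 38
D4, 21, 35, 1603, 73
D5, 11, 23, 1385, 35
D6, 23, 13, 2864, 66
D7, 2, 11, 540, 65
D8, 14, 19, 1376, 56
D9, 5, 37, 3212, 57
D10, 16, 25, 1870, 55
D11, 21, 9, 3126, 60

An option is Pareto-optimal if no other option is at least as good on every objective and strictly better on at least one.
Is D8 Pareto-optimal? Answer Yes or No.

No

D7 vs D8: duration 2≤14, side-effect rate 11≤19, cost 540≤1376, efficacy 65≥56 — D7 is at least as good on every objective and strictly better on at least one, so D7 dominates D8.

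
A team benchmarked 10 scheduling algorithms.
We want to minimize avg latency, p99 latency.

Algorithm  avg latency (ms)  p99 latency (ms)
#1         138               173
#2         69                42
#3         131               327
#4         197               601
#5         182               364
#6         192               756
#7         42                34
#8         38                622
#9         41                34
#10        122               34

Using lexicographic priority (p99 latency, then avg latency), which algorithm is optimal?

#9

First minimize p99 latency: best is 34, kept {#7, #9, #10}.
Then minimize avg latency: best is 41, kept {#9}.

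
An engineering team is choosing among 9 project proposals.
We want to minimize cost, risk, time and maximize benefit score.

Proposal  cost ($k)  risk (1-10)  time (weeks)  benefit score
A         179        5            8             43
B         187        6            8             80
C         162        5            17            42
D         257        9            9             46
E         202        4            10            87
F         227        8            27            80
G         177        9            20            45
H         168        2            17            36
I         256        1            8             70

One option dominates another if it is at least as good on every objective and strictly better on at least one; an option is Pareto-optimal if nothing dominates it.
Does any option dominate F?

B vs F: cost 187≤227, risk 6≤8, time 8≤27, benefit score 80≥80 — B is at least as good on every objective and strictly better on at least one, so B dominates F.

Yes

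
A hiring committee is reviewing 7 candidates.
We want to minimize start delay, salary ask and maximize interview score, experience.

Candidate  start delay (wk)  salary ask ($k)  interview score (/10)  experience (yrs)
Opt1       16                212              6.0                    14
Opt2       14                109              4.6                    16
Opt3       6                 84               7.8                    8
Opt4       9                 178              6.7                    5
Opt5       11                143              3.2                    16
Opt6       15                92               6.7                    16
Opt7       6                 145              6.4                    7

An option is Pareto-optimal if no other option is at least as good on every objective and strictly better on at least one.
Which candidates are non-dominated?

Opt2, Opt3, Opt5, Opt6

Opt1: dominated by Opt6 (start delay 15≤16, salary ask 92≤212, interview score 6.7≥6.0, experience 16≥14).
Opt2: not dominated.
Opt3: not dominated (best salary ask).
Opt4: dominated by Opt3 (start delay 6≤9, salary ask 84≤178, interview score 7.8≥6.7, experience 8≥5).
Opt5: not dominated.
Opt6: not dominated.
Opt7: dominated by Opt3 (start delay 6≤6, salary ask 84≤145, interview score 7.8≥6.4, experience 8≥7).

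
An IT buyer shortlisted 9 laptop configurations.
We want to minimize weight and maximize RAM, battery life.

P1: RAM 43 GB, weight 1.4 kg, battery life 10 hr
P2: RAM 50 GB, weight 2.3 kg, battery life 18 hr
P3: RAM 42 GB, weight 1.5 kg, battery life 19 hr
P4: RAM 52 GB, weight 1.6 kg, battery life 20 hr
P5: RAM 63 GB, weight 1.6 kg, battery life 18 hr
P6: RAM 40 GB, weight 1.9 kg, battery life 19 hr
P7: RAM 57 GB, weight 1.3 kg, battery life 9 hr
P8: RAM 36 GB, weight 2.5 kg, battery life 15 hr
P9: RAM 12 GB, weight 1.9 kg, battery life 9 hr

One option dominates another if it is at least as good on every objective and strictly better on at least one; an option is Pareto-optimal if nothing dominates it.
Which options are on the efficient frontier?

P1, P3, P4, P5, P7

P1: not dominated.
P2: dominated by P4 (RAM 52≥50, weight 1.6≤2.3, battery life 20≥18).
P3: not dominated.
P4: not dominated (best battery life).
P5: not dominated (best RAM).
P6: dominated by P3 (RAM 42≥40, weight 1.5≤1.9, battery life 19≥19).
P7: not dominated (best weight).
P8: dominated by P2 (RAM 50≥36, weight 2.3≤2.5, battery life 18≥15).
P9: dominated by P1 (RAM 43≥12, weight 1.4≤1.9, battery life 10≥9).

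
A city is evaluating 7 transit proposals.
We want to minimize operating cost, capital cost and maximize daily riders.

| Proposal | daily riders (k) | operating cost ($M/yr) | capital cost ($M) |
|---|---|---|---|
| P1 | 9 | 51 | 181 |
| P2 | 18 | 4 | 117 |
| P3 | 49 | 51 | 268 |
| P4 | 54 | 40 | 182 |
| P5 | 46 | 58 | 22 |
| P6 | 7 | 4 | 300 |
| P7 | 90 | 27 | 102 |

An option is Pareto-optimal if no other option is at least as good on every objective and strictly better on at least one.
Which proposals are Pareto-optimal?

P2, P5, P7

P1: dominated by P2 (daily riders 18≥9, operating cost 4≤51, capital cost 117≤181).
P2: not dominated.
P3: dominated by P4 (daily riders 54≥49, operating cost 40≤51, capital cost 182≤268).
P4: dominated by P7 (daily riders 90≥54, operating cost 27≤40, capital cost 102≤182).
P5: not dominated (best capital cost).
P6: dominated by P2 (daily riders 18≥7, operating cost 4≤4, capital cost 117≤300).
P7: not dominated (best daily riders).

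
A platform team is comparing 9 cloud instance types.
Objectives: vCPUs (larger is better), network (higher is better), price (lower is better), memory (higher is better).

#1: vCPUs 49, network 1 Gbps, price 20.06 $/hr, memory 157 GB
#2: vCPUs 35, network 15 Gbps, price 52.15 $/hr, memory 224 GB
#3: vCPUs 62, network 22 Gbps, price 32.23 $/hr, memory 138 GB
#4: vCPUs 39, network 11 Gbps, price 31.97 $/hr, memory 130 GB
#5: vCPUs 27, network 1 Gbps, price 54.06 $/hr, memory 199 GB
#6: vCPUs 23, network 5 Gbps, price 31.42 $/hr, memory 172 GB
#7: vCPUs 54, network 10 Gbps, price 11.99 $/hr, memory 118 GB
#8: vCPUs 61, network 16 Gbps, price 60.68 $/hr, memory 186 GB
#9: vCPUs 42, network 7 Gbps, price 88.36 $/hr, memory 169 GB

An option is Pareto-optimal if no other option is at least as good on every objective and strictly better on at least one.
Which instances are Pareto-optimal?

#1, #2, #3, #4, #6, #7, #8

#1: not dominated.
#2: not dominated (best memory).
#3: not dominated (best vCPUs).
#4: not dominated.
#5: dominated by #2 (vCPUs 35≥27, network 15≥1, price 52.15≤54.06, memory 224≥199).
#6: not dominated.
#7: not dominated (best price).
#8: not dominated.
#9: dominated by #8 (vCPUs 61≥42, network 16≥7, price 60.68≤88.36, memory 186≥169).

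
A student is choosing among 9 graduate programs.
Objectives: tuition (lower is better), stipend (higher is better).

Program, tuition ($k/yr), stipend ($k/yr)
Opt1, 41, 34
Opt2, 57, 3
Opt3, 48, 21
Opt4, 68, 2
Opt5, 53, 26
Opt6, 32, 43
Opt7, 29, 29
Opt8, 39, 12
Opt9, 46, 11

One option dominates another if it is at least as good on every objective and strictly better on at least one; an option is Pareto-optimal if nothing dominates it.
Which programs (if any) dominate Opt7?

Opt1: worse on tuition (41 vs 29).
Opt2: worse on tuition (57 vs 29).
Opt3: worse on tuition (48 vs 29).
Opt4: worse on tuition (68 vs 29).
Opt5: worse on tuition (53 vs 29).
Opt6: worse on tuition (32 vs 29).
Opt8: worse on tuition (39 vs 29).
Opt9: worse on tuition (46 vs 29).
No option dominates Opt7.

none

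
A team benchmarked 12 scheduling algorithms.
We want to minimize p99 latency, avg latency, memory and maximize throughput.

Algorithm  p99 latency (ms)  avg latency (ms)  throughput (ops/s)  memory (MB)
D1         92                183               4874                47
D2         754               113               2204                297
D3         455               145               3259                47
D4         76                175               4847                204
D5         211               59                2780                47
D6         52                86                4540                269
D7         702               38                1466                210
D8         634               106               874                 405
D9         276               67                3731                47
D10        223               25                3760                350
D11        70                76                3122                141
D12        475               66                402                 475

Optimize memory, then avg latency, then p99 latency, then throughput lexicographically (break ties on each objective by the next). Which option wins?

First minimize memory: best is 47, kept {D1, D3, D5, D9}.
Then minimize avg latency: best is 59, kept {D5}.

D5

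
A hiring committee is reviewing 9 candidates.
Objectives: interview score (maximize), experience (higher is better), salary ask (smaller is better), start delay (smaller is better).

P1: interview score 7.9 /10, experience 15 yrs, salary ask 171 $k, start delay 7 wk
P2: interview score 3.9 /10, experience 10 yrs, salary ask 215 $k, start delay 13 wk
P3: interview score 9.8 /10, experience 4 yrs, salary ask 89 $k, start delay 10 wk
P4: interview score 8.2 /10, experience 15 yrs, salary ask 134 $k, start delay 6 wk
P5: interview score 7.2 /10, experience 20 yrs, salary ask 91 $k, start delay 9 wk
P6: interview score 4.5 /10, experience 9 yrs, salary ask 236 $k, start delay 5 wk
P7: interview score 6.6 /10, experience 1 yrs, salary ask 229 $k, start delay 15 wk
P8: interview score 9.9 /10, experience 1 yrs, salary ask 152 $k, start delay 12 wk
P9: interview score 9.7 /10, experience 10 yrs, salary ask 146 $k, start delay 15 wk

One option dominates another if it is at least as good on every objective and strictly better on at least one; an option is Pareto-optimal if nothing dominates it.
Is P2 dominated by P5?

Yes

P5 vs P2: interview score 7.2≥3.9, experience 20≥10, salary ask 91≤215, start delay 9≤13 — P5 is at least as good on every objective with at least one strict improvement.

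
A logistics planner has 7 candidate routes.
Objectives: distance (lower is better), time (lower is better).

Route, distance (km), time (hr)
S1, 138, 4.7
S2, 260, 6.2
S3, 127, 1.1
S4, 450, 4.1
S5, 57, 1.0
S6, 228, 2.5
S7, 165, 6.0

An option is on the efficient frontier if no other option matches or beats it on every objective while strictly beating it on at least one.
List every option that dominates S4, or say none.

S3: distance 127≤450, time 1.1≤4.1 — dominates S4.
S5: distance 57≤450, time 1.0≤4.1 — dominates S4.
S6: distance 228≤450, time 2.5≤4.1 — dominates S4.
Others (S1, S2, S7) are each worse than S4 on at least one objective.

S3, S5, S6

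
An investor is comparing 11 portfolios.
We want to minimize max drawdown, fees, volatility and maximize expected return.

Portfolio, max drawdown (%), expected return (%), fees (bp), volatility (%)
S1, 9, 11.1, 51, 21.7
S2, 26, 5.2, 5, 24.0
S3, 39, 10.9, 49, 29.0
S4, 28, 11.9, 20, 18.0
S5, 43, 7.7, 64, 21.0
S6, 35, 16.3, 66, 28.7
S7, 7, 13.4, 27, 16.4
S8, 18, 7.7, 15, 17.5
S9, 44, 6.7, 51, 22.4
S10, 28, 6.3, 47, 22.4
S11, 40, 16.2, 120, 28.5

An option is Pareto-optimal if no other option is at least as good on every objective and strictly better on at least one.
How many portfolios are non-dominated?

S1: dominated by S7 (max drawdown 7≤9, expected return 13.4≥11.1, fees 27≤51, volatility 16.4≤21.7).
S2: not dominated (best fees).
S3: dominated by S4 (max drawdown 28≤39, expected return 11.9≥10.9, fees 20≤49, volatility 18.0≤29.0).
S4: not dominated.
S5: dominated by S4 (max drawdown 28≤43, expected return 11.9≥7.7, fees 20≤64, volatility 18.0≤21.0).
S6: not dominated (best expected return).
S7: not dominated (best max drawdown).
S8: not dominated.
S9: dominated by S1 (max drawdown 9≤44, expected return 11.1≥6.7, fees 51≤51, volatility 21.7≤22.4).
S10: dominated by S4 (max drawdown 28≤28, expected return 11.9≥6.3, fees 20≤47, volatility 18.0≤22.4).
S11: not dominated.
Pareto-optimal: S2, S4, S6, S7, S8, S11 → 6.

6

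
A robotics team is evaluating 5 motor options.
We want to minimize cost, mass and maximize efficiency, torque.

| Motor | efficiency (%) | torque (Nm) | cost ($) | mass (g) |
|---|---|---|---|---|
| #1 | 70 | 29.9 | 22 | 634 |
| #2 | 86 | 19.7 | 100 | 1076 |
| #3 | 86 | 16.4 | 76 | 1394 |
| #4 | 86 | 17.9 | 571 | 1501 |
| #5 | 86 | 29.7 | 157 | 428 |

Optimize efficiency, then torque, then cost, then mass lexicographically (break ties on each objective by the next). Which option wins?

First maximize efficiency: best is 86, kept {#2, #3, #4, #5}.
Then maximize torque: best is 29.7, kept {#5}.

#5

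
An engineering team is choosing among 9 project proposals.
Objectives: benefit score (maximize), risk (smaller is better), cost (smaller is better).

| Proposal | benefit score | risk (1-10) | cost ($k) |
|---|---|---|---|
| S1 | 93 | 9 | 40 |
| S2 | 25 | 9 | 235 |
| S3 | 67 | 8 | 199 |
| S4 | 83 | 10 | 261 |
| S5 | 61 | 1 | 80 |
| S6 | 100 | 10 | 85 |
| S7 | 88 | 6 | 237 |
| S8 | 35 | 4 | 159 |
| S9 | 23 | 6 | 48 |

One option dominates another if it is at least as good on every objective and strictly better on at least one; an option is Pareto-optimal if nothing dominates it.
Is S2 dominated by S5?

S5 vs S2: benefit score 61≥25, risk 1≤9, cost 80≤235 — S5 is at least as good on every objective with at least one strict improvement.

Yes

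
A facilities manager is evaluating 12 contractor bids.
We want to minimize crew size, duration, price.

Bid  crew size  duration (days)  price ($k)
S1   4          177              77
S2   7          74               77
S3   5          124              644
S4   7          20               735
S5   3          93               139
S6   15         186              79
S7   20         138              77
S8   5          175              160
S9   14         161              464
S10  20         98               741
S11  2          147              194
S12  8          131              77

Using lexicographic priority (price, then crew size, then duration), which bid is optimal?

First minimize price: best is 77, kept {S1, S2, S7, S12}.
Then minimize crew size: best is 4, kept {S1}.

S1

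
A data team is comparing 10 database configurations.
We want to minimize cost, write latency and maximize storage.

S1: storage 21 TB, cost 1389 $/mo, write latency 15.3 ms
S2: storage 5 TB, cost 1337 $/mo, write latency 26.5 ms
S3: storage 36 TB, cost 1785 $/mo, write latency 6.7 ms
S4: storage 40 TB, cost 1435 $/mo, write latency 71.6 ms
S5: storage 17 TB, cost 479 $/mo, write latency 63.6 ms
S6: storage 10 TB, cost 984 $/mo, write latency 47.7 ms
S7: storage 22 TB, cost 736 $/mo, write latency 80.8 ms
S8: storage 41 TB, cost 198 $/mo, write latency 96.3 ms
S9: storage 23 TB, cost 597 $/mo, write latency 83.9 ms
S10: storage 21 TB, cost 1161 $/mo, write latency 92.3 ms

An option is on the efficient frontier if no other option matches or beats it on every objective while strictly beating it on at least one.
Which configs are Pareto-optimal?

S1, S2, S3, S4, S5, S6, S7, S8, S9

S1: not dominated.
S2: not dominated.
S3: not dominated (best write latency).
S4: not dominated.
S5: not dominated.
S6: not dominated.
S7: not dominated.
S8: not dominated (best storage).
S9: not dominated.
S10: dominated by S7 (storage 22≥21, cost 736≤1161, write latency 80.8≤92.3).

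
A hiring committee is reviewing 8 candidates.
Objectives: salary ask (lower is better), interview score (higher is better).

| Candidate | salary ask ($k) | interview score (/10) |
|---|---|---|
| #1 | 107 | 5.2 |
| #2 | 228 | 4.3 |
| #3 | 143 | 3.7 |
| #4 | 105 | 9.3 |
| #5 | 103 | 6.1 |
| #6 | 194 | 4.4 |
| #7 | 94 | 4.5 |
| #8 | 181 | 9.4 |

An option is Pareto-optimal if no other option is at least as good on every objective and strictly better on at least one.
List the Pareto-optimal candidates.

#1: dominated by #4 (salary ask 105≤107, interview score 9.3≥5.2).
#2: dominated by #1 (salary ask 107≤228, interview score 5.2≥4.3).
#3: dominated by #1 (salary ask 107≤143, interview score 5.2≥3.7).
#4: not dominated.
#5: not dominated.
#6: dominated by #1 (salary ask 107≤194, interview score 5.2≥4.4).
#7: not dominated (best salary ask).
#8: not dominated (best interview score).

#4, #5, #7, #8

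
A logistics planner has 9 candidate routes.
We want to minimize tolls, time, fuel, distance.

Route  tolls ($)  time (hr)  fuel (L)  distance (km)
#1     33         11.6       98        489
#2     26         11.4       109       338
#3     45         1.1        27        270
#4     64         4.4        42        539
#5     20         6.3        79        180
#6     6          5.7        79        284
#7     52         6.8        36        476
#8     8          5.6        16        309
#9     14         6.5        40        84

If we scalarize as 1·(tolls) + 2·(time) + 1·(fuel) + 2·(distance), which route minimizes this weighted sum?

#9

#1: 1·33 + 2·11.6 + 1·98 + 2·489 = 1132.2
#2: 1·26 + 2·11.4 + 1·109 + 2·338 = 833.8
#3: 1·45 + 2·1.1 + 1·27 + 2·270 = 614.2
#4: 1·64 + 2·4.4 + 1·42 + 2·539 = 1192.8
#5: 1·20 + 2·6.3 + 1·79 + 2·180 = 471.6
#6: 1·6 + 2·5.7 + 1·79 + 2·284 = 664.4
#7: 1·52 + 2·6.8 + 1·36 + 2·476 = 1053.6
#8: 1·8 + 2·5.6 + 1·16 + 2·309 = 653.2
#9: 1·14 + 2·6.5 + 1·40 + 2·84 = 235.0
Lowest: #9 at 235.0.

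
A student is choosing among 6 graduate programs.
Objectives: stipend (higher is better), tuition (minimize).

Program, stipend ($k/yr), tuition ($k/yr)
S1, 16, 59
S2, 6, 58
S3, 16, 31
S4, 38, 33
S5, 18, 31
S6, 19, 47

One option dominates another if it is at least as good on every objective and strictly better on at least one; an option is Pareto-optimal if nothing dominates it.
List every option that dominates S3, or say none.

S5: stipend 18≥16, tuition 31≤31 — dominates S3.
Others (S1, S2, S4, S6) are each worse than S3 on at least one objective.

S5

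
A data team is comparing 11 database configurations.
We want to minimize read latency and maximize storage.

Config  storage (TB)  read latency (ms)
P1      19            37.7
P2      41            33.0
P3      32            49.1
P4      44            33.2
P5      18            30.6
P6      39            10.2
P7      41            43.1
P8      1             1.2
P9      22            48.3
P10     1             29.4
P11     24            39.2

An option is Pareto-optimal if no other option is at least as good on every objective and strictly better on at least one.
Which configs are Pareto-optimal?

P1: dominated by P2 (storage 41≥19, read latency 33.0≤37.7).
P2: not dominated.
P3: dominated by P2 (storage 41≥32, read latency 33.0≤49.1).
P4: not dominated (best storage).
P5: dominated by P6 (storage 39≥18, read latency 10.2≤30.6).
P6: not dominated.
P7: dominated by P2 (storage 41≥41, read latency 33.0≤43.1).
P8: not dominated (best read latency).
P9: dominated by P2 (storage 41≥22, read latency 33.0≤48.3).
P10: dominated by P6 (storage 39≥1, read latency 10.2≤29.4).
P11: dominated by P2 (storage 41≥24, read latency 33.0≤39.2).

P2, P4, P6, P8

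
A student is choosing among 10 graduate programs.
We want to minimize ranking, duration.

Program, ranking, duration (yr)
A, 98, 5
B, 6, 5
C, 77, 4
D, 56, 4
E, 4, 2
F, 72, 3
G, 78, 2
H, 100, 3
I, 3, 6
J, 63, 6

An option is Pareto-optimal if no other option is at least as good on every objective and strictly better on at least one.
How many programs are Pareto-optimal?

2

A: dominated by B (ranking 6≤98, duration 5≤5).
B: dominated by E (ranking 4≤6, duration 2≤5).
C: dominated by D (ranking 56≤77, duration 4≤4).
D: dominated by E (ranking 4≤56, duration 2≤4).
E: not dominated.
F: dominated by E (ranking 4≤72, duration 2≤3).
G: dominated by E (ranking 4≤78, duration 2≤2).
H: dominated by E (ranking 4≤100, duration 2≤3).
I: not dominated (best ranking).
J: dominated by B (ranking 6≤63, duration 5≤6).
Pareto-optimal: E, I → 2.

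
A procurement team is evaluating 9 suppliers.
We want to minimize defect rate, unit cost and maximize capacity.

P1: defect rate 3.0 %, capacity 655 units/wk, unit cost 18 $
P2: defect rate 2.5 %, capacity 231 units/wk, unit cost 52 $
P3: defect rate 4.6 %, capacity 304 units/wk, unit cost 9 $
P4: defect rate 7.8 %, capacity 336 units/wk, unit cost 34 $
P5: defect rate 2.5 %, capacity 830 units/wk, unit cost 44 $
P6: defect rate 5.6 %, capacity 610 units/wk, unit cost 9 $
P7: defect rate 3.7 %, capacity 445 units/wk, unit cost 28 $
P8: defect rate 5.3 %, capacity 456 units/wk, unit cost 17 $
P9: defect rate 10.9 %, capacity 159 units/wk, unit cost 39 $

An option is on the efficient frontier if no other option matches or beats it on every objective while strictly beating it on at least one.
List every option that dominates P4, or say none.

P1: defect rate 3.0≤7.8, capacity 655≥336, unit cost 18≤34 — dominates P4.
P6: defect rate 5.6≤7.8, capacity 610≥336, unit cost 9≤34 — dominates P4.
P7: defect rate 3.7≤7.8, capacity 445≥336, unit cost 28≤34 — dominates P4.
P8: defect rate 5.3≤7.8, capacity 456≥336, unit cost 17≤34 — dominates P4.
Others (P2, P3, P5, P9) are each worse than P4 on at least one objective.

P1, P6, P7, P8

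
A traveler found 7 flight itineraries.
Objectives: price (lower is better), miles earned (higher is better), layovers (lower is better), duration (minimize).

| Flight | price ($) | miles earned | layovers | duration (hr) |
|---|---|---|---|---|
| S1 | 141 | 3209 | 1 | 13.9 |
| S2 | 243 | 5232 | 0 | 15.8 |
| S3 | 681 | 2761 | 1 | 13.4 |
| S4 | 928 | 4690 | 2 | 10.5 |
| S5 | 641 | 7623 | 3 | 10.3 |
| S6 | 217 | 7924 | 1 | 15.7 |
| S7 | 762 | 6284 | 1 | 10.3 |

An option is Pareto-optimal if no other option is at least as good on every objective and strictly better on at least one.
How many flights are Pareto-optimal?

6

S1: not dominated (best price).
S2: not dominated (best layovers).
S3: not dominated.
S4: dominated by S7 (price 762≤928, miles earned 6284≥4690, layovers 1≤2, duration 10.3≤10.5).
S5: not dominated.
S6: not dominated (best miles earned).
S7: not dominated.
Pareto-optimal: S1, S2, S3, S5, S6, S7 → 6.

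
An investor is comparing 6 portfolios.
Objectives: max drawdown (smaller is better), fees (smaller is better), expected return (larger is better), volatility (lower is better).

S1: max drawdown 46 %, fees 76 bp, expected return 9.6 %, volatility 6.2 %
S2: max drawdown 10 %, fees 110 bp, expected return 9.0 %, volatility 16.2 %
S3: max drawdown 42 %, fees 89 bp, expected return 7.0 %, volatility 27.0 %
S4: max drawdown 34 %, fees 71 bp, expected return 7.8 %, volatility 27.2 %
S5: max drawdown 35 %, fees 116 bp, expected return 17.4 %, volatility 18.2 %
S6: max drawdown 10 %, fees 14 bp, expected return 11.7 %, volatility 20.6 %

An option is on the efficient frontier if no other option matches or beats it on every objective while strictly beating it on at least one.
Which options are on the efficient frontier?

S1: not dominated (best volatility).
S2: not dominated.
S3: dominated by S6 (max drawdown 10≤42, fees 14≤89, expected return 11.7≥7.0, volatility 20.6≤27.0).
S4: dominated by S6 (max drawdown 10≤34, fees 14≤71, expected return 11.7≥7.8, volatility 20.6≤27.2).
S5: not dominated (best expected return).
S6: not dominated (best fees).

S1, S2, S5, S6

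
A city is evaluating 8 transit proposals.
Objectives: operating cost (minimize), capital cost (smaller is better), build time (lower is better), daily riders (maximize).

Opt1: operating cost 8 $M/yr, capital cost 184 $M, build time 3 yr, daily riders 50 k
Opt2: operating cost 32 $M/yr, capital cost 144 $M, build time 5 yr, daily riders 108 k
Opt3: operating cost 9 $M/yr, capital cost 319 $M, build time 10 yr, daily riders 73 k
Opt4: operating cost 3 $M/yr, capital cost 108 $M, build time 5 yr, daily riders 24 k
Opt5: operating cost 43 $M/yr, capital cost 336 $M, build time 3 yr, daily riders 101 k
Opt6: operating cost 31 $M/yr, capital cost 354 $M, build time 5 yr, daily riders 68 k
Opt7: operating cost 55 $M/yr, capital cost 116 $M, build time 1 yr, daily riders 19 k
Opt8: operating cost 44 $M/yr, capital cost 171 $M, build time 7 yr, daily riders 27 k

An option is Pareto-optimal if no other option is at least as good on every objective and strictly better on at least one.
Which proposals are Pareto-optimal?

Opt1: not dominated.
Opt2: not dominated (best daily riders).
Opt3: not dominated.
Opt4: not dominated (best operating cost).
Opt5: not dominated.
Opt6: not dominated.
Opt7: not dominated (best build time).
Opt8: dominated by Opt2 (operating cost 32≤44, capital cost 144≤171, build time 5≤7, daily riders 108≥27).

Opt1, Opt2, Opt3, Opt4, Opt5, Opt6, Opt7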